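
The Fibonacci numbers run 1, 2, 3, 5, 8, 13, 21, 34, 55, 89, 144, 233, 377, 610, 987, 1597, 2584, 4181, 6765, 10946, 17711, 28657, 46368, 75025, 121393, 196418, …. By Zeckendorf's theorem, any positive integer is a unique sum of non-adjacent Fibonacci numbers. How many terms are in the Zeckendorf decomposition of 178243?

178243: greatest Fibonacci not exceeding it is 121393, leaving 56850
56850: greatest Fibonacci not exceeding it is 46368, leaving 10482
10482: greatest Fibonacci not exceeding it is 6765, leaving 3717
3717: greatest Fibonacci not exceeding it is 2584, leaving 1133
1133: greatest Fibonacci not exceeding it is 987, leaving 146
146: greatest Fibonacci not exceeding it is 144, leaving 2
2: greatest Fibonacci not exceeding it is 2, leaving 0
178243 = 121393 + 46368 + 6765 + 2584 + 987 + 144 + 2, which has 7 terms.

7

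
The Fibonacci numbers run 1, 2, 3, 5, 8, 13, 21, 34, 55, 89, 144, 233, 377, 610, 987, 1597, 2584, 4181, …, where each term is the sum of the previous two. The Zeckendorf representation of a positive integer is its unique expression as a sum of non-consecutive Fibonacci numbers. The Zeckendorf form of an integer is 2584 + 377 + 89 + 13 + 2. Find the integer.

3065

2584 + 377 + 89 + 13 + 2 = 3065.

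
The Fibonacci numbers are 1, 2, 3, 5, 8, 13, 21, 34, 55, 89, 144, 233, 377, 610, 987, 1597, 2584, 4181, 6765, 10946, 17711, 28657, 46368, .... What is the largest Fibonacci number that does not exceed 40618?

28657 ≤ 40618 < 46368, so the largest Fibonacci number not exceeding 40618 is 28657.

28657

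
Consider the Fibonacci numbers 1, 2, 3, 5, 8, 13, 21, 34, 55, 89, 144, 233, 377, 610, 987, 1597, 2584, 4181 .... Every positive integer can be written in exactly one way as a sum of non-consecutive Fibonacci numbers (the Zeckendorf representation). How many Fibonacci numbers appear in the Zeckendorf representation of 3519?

5

Greedy algorithm:
2584 ≤ 3519 < 4181, so take 2584; remainder 935
610 ≤ 935 < 987, so take 610; remainder 325
233 ≤ 325 < 377, so take 233; remainder 92
89 ≤ 92 < 144, so take 89; remainder 3
3 ≤ 3 < 5, so take 3; remainder 0
3519 = 2584 + 610 + 233 + 89 + 3, which has 5 terms.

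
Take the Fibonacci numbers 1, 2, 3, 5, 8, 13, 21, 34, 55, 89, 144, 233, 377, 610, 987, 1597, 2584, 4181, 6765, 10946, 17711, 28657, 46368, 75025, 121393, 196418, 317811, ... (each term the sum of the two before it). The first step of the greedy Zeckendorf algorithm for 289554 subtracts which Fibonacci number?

196418 ≤ 289554 < 317811, so the largest Fibonacci number not exceeding 289554 is 196418.

196418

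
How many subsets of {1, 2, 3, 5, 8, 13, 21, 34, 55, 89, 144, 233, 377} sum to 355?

3

Each representation comes from the Zeckendorf form by replacing some F_k with F_{k−1} + F_{k−2} where possible.
355 = 233+89+21+8+3+1 = 233+55+34+21+8+3+1 = 144+89+55+34+21+8+3+1 — 3 representations.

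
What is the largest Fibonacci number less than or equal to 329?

233

233 ≤ 329 < 377, so the largest Fibonacci number not exceeding 329 is 233.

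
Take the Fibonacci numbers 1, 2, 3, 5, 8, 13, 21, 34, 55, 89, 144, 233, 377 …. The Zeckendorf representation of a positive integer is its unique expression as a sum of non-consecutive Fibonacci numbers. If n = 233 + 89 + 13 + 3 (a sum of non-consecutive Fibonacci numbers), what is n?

338

233 + 89 + 13 + 3 = 338.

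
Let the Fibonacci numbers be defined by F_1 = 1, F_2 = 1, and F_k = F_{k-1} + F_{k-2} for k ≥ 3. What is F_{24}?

Iterating the recurrence up to F_{19} = 4181 and F_{18} = 2584:
F_{20} = F_{19} + F_{18} = 4181 + 2584 = 6765
F_{21} = F_{20} + F_{19} = 6765 + 4181 = 10946
F_{22} = F_{21} + F_{20} = 10946 + 6765 = 17711
F_{23} = F_{22} + F_{21} = 17711 + 10946 = 28657
F_{24} = F_{23} + F_{22} = 28657 + 17711 = 46368

46368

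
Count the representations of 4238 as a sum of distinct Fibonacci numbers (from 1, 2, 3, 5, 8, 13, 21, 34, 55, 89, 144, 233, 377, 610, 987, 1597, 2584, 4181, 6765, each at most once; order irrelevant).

20

4238 = 4181+55+2 = 4181+34+21+2 = 2584+1597+55+2 = 4181+34+13+8+2 = 2584+1597+34+21+2 = … (15 more), for 20 in all.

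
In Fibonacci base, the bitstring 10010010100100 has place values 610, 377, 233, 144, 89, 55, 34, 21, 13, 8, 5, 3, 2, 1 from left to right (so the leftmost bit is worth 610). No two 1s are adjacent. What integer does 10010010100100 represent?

Summing the place values of the 1 bits: 610 + 144 + 34 + 13 + 3 = 804.

804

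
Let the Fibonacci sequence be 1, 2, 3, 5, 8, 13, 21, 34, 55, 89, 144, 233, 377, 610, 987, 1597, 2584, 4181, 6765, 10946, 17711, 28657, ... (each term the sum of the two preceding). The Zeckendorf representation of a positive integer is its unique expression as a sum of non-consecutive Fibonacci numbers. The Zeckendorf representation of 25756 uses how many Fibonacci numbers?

25756: greatest Fibonacci not exceeding it is 17711, leaving 8045
8045: greatest Fibonacci not exceeding it is 6765, leaving 1280
1280: greatest Fibonacci not exceeding it is 987, leaving 293
293: greatest Fibonacci not exceeding it is 233, leaving 60
60: greatest Fibonacci not exceeding it is 55, leaving 5
5: greatest Fibonacci not exceeding it is 5, leaving 0
25756 = 17711 + 6765 + 987 + 233 + 55 + 5, which has 6 terms.

6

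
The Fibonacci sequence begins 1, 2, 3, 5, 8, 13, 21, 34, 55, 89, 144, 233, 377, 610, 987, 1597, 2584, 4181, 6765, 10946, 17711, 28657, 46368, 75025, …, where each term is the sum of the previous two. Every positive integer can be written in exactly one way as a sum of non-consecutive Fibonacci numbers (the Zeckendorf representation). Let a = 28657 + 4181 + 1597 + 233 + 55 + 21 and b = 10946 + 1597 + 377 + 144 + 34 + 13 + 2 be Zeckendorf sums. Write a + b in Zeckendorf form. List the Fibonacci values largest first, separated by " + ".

The two numbers are 34744 and 13113, so their sum is 47857.
Greedy algorithm:
47857 − 46368 = 1489
1489 − 987 = 502
502 − 377 = 125
125 − 89 = 36
36 − 34 = 2
2 − 2 = 0

46368 + 987 + 377 + 89 + 34 + 2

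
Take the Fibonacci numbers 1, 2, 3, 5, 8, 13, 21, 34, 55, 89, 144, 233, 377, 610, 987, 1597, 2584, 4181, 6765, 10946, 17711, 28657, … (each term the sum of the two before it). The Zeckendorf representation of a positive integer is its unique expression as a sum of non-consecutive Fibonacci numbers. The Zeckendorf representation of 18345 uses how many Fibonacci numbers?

17711 ≤ 18345 < 28657, so take 17711; remainder 634
610 ≤ 634 < 987, so take 610; remainder 24
21 ≤ 24 < 34, so take 21; remainder 3
3 ≤ 3 < 5, so take 3; remainder 0
18345 = 17711 + 610 + 21 + 3, which has 4 terms.

4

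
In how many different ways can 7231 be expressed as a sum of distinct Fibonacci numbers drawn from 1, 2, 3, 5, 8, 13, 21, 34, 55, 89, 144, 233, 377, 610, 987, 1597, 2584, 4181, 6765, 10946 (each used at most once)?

Starting from the Zeckendorf form and repeatedly splitting a term F_k into F_{k−1} + F_{k−2} (when neither is already used) reaches every representation.
7231 = 6765+377+89 = 6765+377+55+34 = 6765+233+144+89 = 4181+2584+377+89 = 6765+377+55+21+13 = … (30 more), for 35 in all.

35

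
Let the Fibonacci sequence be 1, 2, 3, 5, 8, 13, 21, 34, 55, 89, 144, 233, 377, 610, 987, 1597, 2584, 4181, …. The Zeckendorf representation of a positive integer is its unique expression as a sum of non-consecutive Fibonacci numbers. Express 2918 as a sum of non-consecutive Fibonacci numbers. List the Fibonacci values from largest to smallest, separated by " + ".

2584 + 233 + 89 + 8 + 3 + 1

Greedily peel off the largest Fibonacci term at each step:
2918 − 2584 = 334
334 − 233 = 101
101 − 89 = 12
12 − 8 = 4
4 − 3 = 1
1 − 1 = 0
So 2918 = 2584 + 233 + 89 + 8 + 3 + 1, with no two terms consecutive in the sequence.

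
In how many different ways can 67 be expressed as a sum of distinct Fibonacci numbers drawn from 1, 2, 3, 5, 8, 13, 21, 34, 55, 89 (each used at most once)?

2

67 = 55+8+3+1 = 34+21+8+3+1 — 2 representations.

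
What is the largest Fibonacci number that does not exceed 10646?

6765 ≤ 10646 < 10946, so the largest Fibonacci number not exceeding 10646 is 6765.

6765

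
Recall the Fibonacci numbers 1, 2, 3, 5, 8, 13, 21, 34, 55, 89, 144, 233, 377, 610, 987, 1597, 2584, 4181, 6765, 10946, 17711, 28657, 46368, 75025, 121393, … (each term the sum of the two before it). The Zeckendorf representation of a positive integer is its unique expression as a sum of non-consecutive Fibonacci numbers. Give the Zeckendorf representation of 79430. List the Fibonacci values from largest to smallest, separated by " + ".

79430: greatest Fibonacci not exceeding it is 75025, leaving 4405
4405: greatest Fibonacci not exceeding it is 4181, leaving 224
224: greatest Fibonacci not exceeding it is 144, leaving 80
80: greatest Fibonacci not exceeding it is 55, leaving 25
25: greatest Fibonacci not exceeding it is 21, leaving 4
4: greatest Fibonacci not exceeding it is 3, leaving 1
1: greatest Fibonacci not exceeding it is 1, leaving 0
So 79430 = 75025 + 4181 + 144 + 55 + 21 + 3 + 1, with no two terms consecutive in the sequence.

75025 + 4181 + 144 + 55 + 21 + 3 + 1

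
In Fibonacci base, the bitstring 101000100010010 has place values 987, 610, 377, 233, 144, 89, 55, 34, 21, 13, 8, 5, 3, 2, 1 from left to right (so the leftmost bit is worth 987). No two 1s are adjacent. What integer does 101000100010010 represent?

1429

Summing the place values of the 1 bits: 987 + 377 + 55 + 8 + 2 = 1429.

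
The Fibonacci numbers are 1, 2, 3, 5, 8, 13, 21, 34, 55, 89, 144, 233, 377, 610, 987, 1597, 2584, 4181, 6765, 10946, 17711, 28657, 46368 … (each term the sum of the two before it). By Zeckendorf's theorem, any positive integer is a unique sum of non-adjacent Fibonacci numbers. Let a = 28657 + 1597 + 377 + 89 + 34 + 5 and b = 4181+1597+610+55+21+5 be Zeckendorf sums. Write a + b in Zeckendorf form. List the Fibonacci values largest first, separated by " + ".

The two numbers are 30759 and 6469, so their sum is 37228.
Greedy algorithm:
37228: greatest Fibonacci not exceeding it is 28657, leaving 8571
8571: greatest Fibonacci not exceeding it is 6765, leaving 1806
1806: greatest Fibonacci not exceeding it is 1597, leaving 209
209: greatest Fibonacci not exceeding it is 144, leaving 65
65: greatest Fibonacci not exceeding it is 55, leaving 10
10: greatest Fibonacci not exceeding it is 8, leaving 2
2: greatest Fibonacci not exceeding it is 2, leaving 0

28657 + 6765 + 1597 + 144 + 55 + 8 + 2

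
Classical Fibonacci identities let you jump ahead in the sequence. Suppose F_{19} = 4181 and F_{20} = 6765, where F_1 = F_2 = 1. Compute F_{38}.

By the doubling identity F_{2k} = F_k(2F_{k+1} − F_k): F_{38} = 4181·(2·6765 − 4181) = 4181·9349 = 39088169.

39088169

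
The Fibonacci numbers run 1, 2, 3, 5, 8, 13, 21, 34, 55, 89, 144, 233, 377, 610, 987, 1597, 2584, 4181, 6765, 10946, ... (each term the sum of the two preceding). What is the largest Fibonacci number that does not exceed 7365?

6765 ≤ 7365 < 10946, so the largest Fibonacci number not exceeding 7365 is 6765.

6765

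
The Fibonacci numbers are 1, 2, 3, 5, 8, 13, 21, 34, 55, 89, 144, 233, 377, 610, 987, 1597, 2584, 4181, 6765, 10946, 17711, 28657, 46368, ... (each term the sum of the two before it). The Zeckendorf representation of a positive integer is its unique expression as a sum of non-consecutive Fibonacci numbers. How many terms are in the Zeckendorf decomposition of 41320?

41320 − 28657 = 12663
12663 − 10946 = 1717
1717 − 1597 = 120
120 − 89 = 31
31 − 21 = 10
10 − 8 = 2
2 − 2 = 0
41320 = 28657 + 10946 + 1597 + 89 + 21 + 8 + 2, which has 7 terms.

7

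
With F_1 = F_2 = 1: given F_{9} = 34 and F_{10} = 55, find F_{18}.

By the doubling identity F_{2k} = F_k(2F_{k+1} − F_k): F_{18} = 34·(2·55 − 34) = 34·76 = 2584.

2584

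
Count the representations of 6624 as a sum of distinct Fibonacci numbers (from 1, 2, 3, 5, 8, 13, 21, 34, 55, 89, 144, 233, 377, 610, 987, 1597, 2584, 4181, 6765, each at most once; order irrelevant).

34

Each representation comes from the Zeckendorf form by replacing some F_k with F_{k−1} + F_{k−2} where possible.
6624 = 4181+1597+610+233+3 = 4181+1597+610+233+2+1 = 4181+1597+610+144+89+3 = … (31 more), for 34 in all.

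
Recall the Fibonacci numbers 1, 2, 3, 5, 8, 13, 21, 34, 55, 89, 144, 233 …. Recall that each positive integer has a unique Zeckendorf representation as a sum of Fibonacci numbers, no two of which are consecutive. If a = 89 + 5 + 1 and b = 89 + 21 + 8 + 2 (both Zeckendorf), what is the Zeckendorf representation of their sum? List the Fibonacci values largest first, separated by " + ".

The two numbers are 95 and 120, so their sum is 215.
take 144 (≤ 215); 215 − 144 = 71
take 55 (≤ 71); 71 − 55 = 16
take 13 (≤ 16); 16 − 13 = 3
take 3 (≤ 3); 3 − 3 = 0

144 + 55 + 13 + 3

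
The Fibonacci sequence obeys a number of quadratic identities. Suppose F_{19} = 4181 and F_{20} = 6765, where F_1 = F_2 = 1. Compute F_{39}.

By F_{2k+1} = F_k² + F_{k+1}²: F_{39} = 4181² + 6765² = 17480761 + 45765225 = 63245986.

63245986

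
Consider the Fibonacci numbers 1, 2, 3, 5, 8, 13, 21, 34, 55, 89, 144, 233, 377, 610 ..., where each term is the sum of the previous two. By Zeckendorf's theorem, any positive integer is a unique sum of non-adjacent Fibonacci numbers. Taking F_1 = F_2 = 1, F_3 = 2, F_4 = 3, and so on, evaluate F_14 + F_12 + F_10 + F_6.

584

F_14 + F_12 + F_10 + F_6 = 377 + 144 + 55 + 8 = 584.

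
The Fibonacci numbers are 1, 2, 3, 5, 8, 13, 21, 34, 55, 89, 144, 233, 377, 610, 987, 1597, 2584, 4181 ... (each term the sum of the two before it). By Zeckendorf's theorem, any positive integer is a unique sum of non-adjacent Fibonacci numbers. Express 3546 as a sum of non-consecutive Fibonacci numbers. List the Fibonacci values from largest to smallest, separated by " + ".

2584 ≤ 3546 < 4181, so take 2584; remainder 962
610 ≤ 962 < 987, so take 610; remainder 352
233 ≤ 352 < 377, so take 233; remainder 119
89 ≤ 119 < 144, so take 89; remainder 30
21 ≤ 30 < 34, so take 21; remainder 9
8 ≤ 9 < 13, so take 8; remainder 1
1 ≤ 1 < 2, so take 1; remainder 0
So 3546 = 2584 + 610 + 233 + 89 + 21 + 8 + 1, with no two terms consecutive in the sequence.

2584 + 610 + 233 + 89 + 21 + 8 + 1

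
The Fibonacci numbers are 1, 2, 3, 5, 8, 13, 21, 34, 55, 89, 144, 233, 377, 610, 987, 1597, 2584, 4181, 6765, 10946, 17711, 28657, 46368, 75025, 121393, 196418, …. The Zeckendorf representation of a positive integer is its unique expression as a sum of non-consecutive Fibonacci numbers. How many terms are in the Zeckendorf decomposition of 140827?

140827: greatest Fibonacci not exceeding it is 121393, leaving 19434
19434: greatest Fibonacci not exceeding it is 17711, leaving 1723
1723: greatest Fibonacci not exceeding it is 1597, leaving 126
126: greatest Fibonacci not exceeding it is 89, leaving 37
37: greatest Fibonacci not exceeding it is 34, leaving 3
3: greatest Fibonacci not exceeding it is 3, leaving 0
140827 = 121393 + 17711 + 1597 + 89 + 34 + 3, which has 6 terms.

6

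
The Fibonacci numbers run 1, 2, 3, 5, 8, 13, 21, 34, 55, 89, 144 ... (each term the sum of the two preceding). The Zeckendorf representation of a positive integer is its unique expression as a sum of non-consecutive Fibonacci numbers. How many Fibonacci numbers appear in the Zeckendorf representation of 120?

89 ≤ 120 < 144, so take 89; remainder 31
21 ≤ 31 < 34, so take 21; remainder 10
8 ≤ 10 < 13, so take 8; remainder 2
2 ≤ 2 < 3, so take 2; remainder 0
120 = 89 + 21 + 8 + 2, which has 4 terms.

4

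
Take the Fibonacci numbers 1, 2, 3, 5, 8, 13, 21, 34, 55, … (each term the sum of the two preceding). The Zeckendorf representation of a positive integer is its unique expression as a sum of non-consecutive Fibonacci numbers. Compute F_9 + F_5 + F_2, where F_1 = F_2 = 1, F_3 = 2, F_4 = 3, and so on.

40

F_9 + F_5 + F_2 = 34 + 5 + 1 = 40.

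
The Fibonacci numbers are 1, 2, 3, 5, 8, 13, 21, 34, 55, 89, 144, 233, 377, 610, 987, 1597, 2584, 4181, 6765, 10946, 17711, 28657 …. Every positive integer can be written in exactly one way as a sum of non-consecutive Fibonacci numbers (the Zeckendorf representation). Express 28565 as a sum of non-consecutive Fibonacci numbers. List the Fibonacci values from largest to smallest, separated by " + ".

28565 − 17711 = 10854
10854 − 6765 = 4089
4089 − 2584 = 1505
1505 − 987 = 518
518 − 377 = 141
141 − 89 = 52
52 − 34 = 18
18 − 13 = 5
5 − 5 = 0
So 28565 = 17711 + 6765 + 2584 + 987 + 377 + 89 + 34 + 13 + 5, with no two terms consecutive in the sequence.

17711 + 6765 + 2584 + 987 + 377 + 89 + 34 + 13 + 5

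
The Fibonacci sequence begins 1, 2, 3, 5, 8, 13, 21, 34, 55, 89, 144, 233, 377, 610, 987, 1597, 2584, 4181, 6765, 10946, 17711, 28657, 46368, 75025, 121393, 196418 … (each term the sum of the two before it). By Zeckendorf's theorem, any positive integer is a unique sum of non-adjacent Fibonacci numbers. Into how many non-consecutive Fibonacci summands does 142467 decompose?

8

142467: greatest Fibonacci not exceeding it is 121393, leaving 21074
21074: greatest Fibonacci not exceeding it is 17711, leaving 3363
3363: greatest Fibonacci not exceeding it is 2584, leaving 779
779: greatest Fibonacci not exceeding it is 610, leaving 169
169: greatest Fibonacci not exceeding it is 144, leaving 25
25: greatest Fibonacci not exceeding it is 21, leaving 4
4: greatest Fibonacci not exceeding it is 3, leaving 1
1: greatest Fibonacci not exceeding it is 1, leaving 0
142467 = 121393 + 17711 + 2584 + 610 + 144 + 21 + 3 + 1, which has 8 terms.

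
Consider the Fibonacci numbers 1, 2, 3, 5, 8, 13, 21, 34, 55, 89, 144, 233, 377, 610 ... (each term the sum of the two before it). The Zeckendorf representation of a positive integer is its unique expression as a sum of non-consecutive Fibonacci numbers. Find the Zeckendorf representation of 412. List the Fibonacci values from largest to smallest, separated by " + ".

412 − 377 = 35
35 − 34 = 1
1 − 1 = 0
So 412 = 377 + 34 + 1, with no two terms consecutive in the sequence.

377 + 34 + 1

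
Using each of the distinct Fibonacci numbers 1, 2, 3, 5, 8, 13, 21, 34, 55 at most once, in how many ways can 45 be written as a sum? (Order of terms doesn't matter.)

Each representation comes from the Zeckendorf form by replacing some F_k with F_{k−1} + F_{k−2} where possible.
45 = 34+8+3 = 34+8+2+1 = 21+13+8+3 = 34+5+3+2+1 = 21+13+8+2+1 = … (1 more), for 6 in all.

6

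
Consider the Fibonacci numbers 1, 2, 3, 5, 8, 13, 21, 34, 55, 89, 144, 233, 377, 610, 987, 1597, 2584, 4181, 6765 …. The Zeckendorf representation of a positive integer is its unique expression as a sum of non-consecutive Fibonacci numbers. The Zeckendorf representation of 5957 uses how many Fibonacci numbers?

5957: greatest Fibonacci not exceeding it is 4181, leaving 1776
1776: greatest Fibonacci not exceeding it is 1597, leaving 179
179: greatest Fibonacci not exceeding it is 144, leaving 35
35: greatest Fibonacci not exceeding it is 34, leaving 1
1: greatest Fibonacci not exceeding it is 1, leaving 0
5957 = 4181 + 1597 + 144 + 34 + 1, which has 5 terms.

5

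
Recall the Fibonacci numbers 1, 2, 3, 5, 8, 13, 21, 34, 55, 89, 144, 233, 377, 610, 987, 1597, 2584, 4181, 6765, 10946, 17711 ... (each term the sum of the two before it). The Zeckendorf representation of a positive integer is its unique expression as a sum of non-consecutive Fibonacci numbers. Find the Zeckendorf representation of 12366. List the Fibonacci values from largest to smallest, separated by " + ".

largest Fibonacci ≤ 12366 is 10946; 12366 − 10946 = 1420
largest Fibonacci ≤ 1420 is 987; 1420 − 987 = 433
largest Fibonacci ≤ 433 is 377; 433 − 377 = 56
largest Fibonacci ≤ 56 is 55; 56 − 55 = 1
largest Fibonacci ≤ 1 is 1; 1 − 1 = 0
So 12366 = 10946 + 987 + 377 + 55 + 1, with no two terms consecutive in the sequence.

10946 + 987 + 377 + 55 + 1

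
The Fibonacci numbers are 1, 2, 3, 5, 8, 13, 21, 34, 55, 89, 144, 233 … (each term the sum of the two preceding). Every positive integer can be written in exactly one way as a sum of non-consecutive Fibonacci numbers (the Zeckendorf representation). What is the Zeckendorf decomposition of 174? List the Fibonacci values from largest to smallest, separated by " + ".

144 ≤ 174 < 233, so take 144; remainder 30
21 ≤ 30 < 34, so take 21; remainder 9
8 ≤ 9 < 13, so take 8; remainder 1
1 ≤ 1 < 2, so take 1; remainder 0
So 174 = 144 + 21 + 8 + 1, with no two terms consecutive in the sequence.

144 + 21 + 8 + 1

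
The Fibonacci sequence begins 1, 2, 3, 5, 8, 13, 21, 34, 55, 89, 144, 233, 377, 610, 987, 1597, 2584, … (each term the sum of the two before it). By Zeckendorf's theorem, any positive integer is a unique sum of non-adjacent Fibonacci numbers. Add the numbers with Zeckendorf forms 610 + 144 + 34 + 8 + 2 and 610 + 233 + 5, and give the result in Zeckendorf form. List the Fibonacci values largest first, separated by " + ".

The two numbers are 798 and 848, so their sum is 1646.
Repeatedly subtract the largest Fibonacci number that fits:
largest Fibonacci ≤ 1646 is 1597; 1646 − 1597 = 49
largest Fibonacci ≤ 49 is 34; 49 − 34 = 15
largest Fibonacci ≤ 15 is 13; 15 − 13 = 2
largest Fibonacci ≤ 2 is 2; 2 − 2 = 0

1597 + 34 + 13 + 2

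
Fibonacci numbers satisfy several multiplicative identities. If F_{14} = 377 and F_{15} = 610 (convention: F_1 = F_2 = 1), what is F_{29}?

514229

By F_{2k+1} = F_k² + F_{k+1}²: F_{29} = 377² + 610² = 142129 + 372100 = 514229.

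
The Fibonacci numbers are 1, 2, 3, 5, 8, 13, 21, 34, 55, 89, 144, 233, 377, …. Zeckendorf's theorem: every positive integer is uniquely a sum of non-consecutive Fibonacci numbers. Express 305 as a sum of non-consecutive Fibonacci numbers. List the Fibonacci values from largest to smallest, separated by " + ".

Greedily peel off the largest Fibonacci term at each step:
take 233 (≤ 305); 305 − 233 = 72
take 55 (≤ 72); 72 − 55 = 17
take 13 (≤ 17); 17 − 13 = 4
take 3 (≤ 4); 4 − 3 = 1
take 1 (≤ 1); 1 − 1 = 0
So 305 = 233 + 55 + 13 + 3 + 1, with no two terms consecutive in the sequence.

233 + 55 + 13 + 3 + 1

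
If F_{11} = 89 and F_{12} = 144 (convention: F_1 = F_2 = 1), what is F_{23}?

By F_{2k+1} = F_k² + F_{k+1}²: F_{23} = 89² + 144² = 7921 + 20736 = 28657.

28657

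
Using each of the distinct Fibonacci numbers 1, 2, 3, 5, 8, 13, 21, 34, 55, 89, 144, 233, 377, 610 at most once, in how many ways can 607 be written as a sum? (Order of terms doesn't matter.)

Each representation comes from the Zeckendorf form by replacing some F_k with F_{k−1} + F_{k−2} where possible.
607 = 377+144+55+21+8+2 = 377+144+55+21+5+3+2 = 377+144+55+13+8+5+3+2 = … (3 more), for 6 in all.

6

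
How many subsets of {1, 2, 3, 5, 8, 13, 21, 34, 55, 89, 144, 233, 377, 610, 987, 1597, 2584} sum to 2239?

Starting from the Zeckendorf form and repeatedly splitting a term F_k into F_{k−1} + F_{k−2} (when neither is already used) reaches every representation.
2239 = 1597+610+21+8+3 = 1597+610+21+8+2+1 = 1597+377+233+21+8+3 = … (25 more), for 28 in all.

28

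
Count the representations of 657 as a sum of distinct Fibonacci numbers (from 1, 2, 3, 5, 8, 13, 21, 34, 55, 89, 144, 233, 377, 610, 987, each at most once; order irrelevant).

17

Starting from the Zeckendorf form and repeatedly splitting a term F_k into F_{k−1} + F_{k−2} (when neither is already used) reaches every representation.
657 = 610+34+13 = 610+34+8+5 = 377+233+34+13 = … (14 more), for 17 in all.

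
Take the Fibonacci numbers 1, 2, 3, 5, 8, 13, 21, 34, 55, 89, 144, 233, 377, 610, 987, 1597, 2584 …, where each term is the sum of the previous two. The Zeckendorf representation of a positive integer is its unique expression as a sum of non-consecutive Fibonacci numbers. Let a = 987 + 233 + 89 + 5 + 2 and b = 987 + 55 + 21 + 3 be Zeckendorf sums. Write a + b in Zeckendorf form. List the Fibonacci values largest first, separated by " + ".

1597 + 610 + 144 + 21 + 8 + 2

The two numbers are 1316 and 1066, so their sum is 2382.
Greedily peel off the largest Fibonacci term at each step:
subtract 1597 from 2382: 785 remains
subtract 610 from 785: 175 remains
subtract 144 from 175: 31 remains
subtract 21 from 31: 10 remains
subtract 8 from 10: 2 remains
subtract 2 from 2: 0 remains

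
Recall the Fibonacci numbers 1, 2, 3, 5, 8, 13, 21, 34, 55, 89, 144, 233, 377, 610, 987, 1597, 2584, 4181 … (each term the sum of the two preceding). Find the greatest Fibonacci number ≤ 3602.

2584 ≤ 3602 < 4181, so the largest Fibonacci number not exceeding 3602 is 2584.

2584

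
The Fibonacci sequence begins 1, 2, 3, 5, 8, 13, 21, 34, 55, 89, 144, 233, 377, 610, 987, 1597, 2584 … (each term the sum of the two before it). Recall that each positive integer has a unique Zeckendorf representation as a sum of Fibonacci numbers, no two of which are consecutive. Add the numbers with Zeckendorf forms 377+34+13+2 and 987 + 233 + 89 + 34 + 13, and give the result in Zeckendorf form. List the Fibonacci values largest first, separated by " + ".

The two numbers are 426 and 1356, so their sum is 1782.
largest Fibonacci ≤ 1782 is 1597; 1782 − 1597 = 185
largest Fibonacci ≤ 185 is 144; 185 − 144 = 41
largest Fibonacci ≤ 41 is 34; 41 − 34 = 7
largest Fibonacci ≤ 7 is 5; 7 − 5 = 2
largest Fibonacci ≤ 2 is 2; 2 − 2 = 0

1597 + 144 + 34 + 5 + 2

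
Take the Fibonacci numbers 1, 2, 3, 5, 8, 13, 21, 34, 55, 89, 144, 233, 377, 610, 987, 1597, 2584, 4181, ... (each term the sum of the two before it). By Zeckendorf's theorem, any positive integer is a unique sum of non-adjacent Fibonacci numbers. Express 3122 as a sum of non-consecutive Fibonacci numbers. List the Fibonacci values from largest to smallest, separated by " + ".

2584 + 377 + 144 + 13 + 3 + 1

2584 ≤ 3122 < 4181, so take 2584; remainder 538
377 ≤ 538 < 610, so take 377; remainder 161
144 ≤ 161 < 233, so take 144; remainder 17
13 ≤ 17 < 21, so take 13; remainder 4
3 ≤ 4 < 5, so take 3; remainder 1
1 ≤ 1 < 2, so take 1; remainder 0
So 3122 = 2584 + 377 + 144 + 13 + 3 + 1, with no two terms consecutive in the sequence.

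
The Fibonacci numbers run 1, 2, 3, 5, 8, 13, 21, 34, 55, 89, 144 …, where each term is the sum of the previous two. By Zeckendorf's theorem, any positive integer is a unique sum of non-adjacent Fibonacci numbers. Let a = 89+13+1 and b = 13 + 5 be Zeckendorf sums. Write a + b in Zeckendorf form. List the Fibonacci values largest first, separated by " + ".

89 + 21 + 8 + 3

The two numbers are 103 and 18, so their sum is 121.
take 89 (≤ 121); 121 − 89 = 32
take 21 (≤ 32); 32 − 21 = 11
take 8 (≤ 11); 11 − 8 = 3
take 3 (≤ 3); 3 − 3 = 0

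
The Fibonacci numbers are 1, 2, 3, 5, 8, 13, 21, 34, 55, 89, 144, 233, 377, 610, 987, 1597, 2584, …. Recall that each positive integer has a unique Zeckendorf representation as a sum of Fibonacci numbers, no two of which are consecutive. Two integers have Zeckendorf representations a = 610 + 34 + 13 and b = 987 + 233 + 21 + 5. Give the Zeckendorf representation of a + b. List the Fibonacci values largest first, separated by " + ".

The two numbers are 657 and 1246, so their sum is 1903.
1903 − 1597 = 306
306 − 233 = 73
73 − 55 = 18
18 − 13 = 5
5 − 5 = 0

1597 + 233 + 55 + 13 + 5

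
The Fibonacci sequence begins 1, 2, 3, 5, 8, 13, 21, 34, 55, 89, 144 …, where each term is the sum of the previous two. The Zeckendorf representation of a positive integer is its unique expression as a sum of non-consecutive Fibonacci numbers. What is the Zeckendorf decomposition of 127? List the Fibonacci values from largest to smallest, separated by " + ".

89 + 34 + 3 + 1

Greedily peel off the largest Fibonacci term at each step:
127 − 89 = 38
38 − 34 = 4
4 − 3 = 1
1 − 1 = 0
So 127 = 89 + 34 + 3 + 1, with no two terms consecutive in the sequence.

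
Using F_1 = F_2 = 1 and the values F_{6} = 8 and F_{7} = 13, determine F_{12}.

By the doubling identity F_{2k} = F_k(2F_{k+1} − F_k): F_{12} = 8·(2·13 − 8) = 8·18 = 144.

144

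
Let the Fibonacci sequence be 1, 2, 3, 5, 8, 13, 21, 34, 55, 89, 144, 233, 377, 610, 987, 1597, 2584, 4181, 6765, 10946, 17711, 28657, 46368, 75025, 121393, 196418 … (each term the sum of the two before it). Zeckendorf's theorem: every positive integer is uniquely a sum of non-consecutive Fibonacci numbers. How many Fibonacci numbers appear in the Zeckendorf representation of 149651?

10

take 121393 (≤ 149651); 149651 − 121393 = 28258
take 17711 (≤ 28258); 28258 − 17711 = 10547
take 6765 (≤ 10547); 10547 − 6765 = 3782
take 2584 (≤ 3782); 3782 − 2584 = 1198
take 987 (≤ 1198); 1198 − 987 = 211
take 144 (≤ 211); 211 − 144 = 67
take 55 (≤ 67); 67 − 55 = 12
take 8 (≤ 12); 12 − 8 = 4
take 3 (≤ 4); 4 − 3 = 1
take 1 (≤ 1); 1 − 1 = 0
149651 = 121393 + 17711 + 6765 + 2584 + 987 + 144 + 55 + 8 + 3 + 1, which has 10 terms.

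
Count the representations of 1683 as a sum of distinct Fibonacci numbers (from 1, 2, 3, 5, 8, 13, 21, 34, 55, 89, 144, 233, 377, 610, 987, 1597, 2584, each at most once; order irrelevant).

Each representation comes from the Zeckendorf form by replacing some F_k with F_{k−1} + F_{k−2} where possible.
1683 = 1597+55+21+8+2 = 1597+55+21+5+3+2 = 987+610+55+21+8+2 = 1597+55+13+8+5+3+2 = 987+610+55+21+5+3+2 = … (11 more), for 16 in all.

16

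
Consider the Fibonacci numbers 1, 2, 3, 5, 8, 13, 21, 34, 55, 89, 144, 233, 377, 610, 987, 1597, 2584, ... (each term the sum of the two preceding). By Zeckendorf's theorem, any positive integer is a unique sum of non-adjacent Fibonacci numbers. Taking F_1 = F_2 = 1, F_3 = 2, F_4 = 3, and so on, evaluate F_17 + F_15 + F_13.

2440

F_17 + F_15 + F_13 = 1597 + 610 + 233 = 2440.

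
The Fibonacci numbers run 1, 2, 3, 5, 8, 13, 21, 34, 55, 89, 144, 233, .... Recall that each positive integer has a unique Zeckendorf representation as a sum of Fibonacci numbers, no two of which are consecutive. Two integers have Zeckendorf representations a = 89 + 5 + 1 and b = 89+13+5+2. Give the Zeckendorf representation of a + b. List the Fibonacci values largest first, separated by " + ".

144 + 55 + 5

The two numbers are 95 and 109, so their sum is 204.
Repeatedly subtract the largest Fibonacci number that fits:
204 − 144 = 60
60 − 55 = 5
5 − 5 = 0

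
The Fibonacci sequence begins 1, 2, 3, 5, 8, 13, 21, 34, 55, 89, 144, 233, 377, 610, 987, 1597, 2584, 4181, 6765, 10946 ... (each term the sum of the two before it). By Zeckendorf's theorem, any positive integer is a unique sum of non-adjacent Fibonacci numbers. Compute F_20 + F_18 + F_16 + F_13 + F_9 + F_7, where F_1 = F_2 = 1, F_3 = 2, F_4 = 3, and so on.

10616

F_20 + F_18 + F_16 + F_13 + F_9 + F_7 = 6765 + 2584 + 987 + 233 + 34 + 13 = 10616.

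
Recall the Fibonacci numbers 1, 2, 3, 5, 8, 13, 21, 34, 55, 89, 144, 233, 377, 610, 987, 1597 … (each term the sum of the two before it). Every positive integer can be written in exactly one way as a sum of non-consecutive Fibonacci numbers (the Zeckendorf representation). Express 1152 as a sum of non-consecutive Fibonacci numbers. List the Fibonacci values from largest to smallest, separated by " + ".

subtract 987 from 1152: 165 remains
subtract 144 from 165: 21 remains
subtract 21 from 21: 0 remains
So 1152 = 987 + 144 + 21, with no two terms consecutive in the sequence.

987 + 144 + 21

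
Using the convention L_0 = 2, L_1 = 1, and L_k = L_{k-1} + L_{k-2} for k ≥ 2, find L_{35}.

Iterating the recurrence up to L_{31} = 3010349 and L_{30} = 1860498:
L_{32} = L_{31} + L_{30} = 3010349 + 1860498 = 4870847
L_{33} = L_{32} + L_{31} = 4870847 + 3010349 = 7881196
L_{34} = L_{33} + L_{32} = 7881196 + 4870847 = 12752043
L_{35} = L_{34} + L_{33} = 12752043 + 7881196 = 20633239

20633239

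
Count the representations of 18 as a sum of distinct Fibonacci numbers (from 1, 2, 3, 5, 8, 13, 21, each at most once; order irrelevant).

3

Each representation comes from the Zeckendorf form by replacing some F_k with F_{k−1} + F_{k−2} where possible.
18 = 13+5 = 13+3+2 = 8+5+3+2 — 3 representations.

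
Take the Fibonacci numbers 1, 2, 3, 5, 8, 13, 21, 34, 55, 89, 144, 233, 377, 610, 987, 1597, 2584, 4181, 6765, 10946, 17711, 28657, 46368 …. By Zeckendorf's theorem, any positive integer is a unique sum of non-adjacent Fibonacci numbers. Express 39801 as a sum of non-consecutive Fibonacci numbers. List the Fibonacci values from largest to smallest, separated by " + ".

28657 + 10946 + 144 + 34 + 13 + 5 + 2

Greedily peel off the largest Fibonacci term at each step:
39801 − 28657 = 11144
11144 − 10946 = 198
198 − 144 = 54
54 − 34 = 20
20 − 13 = 7
7 − 5 = 2
2 − 2 = 0
So 39801 = 28657 + 10946 + 144 + 34 + 13 + 5 + 2, with no two terms consecutive in the sequence.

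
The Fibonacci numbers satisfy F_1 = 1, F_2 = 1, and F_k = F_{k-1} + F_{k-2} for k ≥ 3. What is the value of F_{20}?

6765

Iterating the recurrence up to F_{16} = 987 and F_{15} = 610:
F_{17} = F_{16} + F_{15} = 987 + 610 = 1597
F_{18} = F_{17} + F_{16} = 1597 + 987 = 2584
F_{19} = F_{18} + F_{17} = 2584 + 1597 = 4181
F_{20} = F_{19} + F_{18} = 4181 + 2584 = 6765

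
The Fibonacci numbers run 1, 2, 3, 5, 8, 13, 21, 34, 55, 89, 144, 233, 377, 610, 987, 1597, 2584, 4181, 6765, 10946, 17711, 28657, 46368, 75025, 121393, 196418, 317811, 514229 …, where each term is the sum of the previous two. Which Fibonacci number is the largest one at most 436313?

317811 ≤ 436313 < 514229, so the largest Fibonacci number not exceeding 436313 is 317811.

317811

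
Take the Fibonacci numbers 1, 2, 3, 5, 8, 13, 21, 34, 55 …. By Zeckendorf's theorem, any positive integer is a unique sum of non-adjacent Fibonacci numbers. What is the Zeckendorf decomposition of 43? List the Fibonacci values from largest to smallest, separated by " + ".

34 + 8 + 1

Repeatedly subtract the largest Fibonacci number that fits:
subtract 34 from 43: 9 remains
subtract 8 from 9: 1 remains
subtract 1 from 1: 0 remains
So 43 = 34 + 8 + 1, with no two terms consecutive in the sequence.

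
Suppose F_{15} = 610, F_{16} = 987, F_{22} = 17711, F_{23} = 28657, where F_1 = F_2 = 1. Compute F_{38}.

By the addition formula F_{m+n} = F_m F_{n+1} + F_{m−1} F_n with m=16, n=22: F_{38} = 987·28657 + 610·17711 = 28284459 + 10803710 = 39088169.

39088169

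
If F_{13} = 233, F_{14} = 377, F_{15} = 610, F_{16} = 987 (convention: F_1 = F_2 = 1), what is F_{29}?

By the addition formula F_{m+n} = F_m F_{n+1} + F_{m−1} F_n with m=16, n=13: F_{29} = 987·377 + 610·233 = 372099 + 142130 = 514229.

514229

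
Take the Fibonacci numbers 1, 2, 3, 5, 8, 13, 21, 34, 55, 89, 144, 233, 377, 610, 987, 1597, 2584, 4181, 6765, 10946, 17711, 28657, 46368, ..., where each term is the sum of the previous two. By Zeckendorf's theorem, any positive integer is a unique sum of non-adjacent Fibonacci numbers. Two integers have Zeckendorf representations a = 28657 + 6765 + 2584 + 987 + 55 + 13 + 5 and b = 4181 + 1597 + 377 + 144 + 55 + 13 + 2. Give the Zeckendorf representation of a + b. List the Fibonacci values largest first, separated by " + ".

The two numbers are 39066 and 6369, so their sum is 45435.
Repeatedly subtract the largest Fibonacci number that fits:
largest Fibonacci ≤ 45435 is 28657; 45435 − 28657 = 16778
largest Fibonacci ≤ 16778 is 10946; 16778 − 10946 = 5832
largest Fibonacci ≤ 5832 is 4181; 5832 − 4181 = 1651
largest Fibonacci ≤ 1651 is 1597; 1651 − 1597 = 54
largest Fibonacci ≤ 54 is 34; 54 − 34 = 20
largest Fibonacci ≤ 20 is 13; 20 − 13 = 7
largest Fibonacci ≤ 7 is 5; 7 − 5 = 2
largest Fibonacci ≤ 2 is 2; 2 − 2 = 0

28657 + 10946 + 4181 + 1597 + 34 + 13 + 5 + 2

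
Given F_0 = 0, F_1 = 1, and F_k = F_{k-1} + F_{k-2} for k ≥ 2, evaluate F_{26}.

121393

Iterating the recurrence up to F_{19} = 4181 and F_{18} = 2584:
F_{20} = F_{19} + F_{18} = 4181 + 2584 = 6765
F_{21} = F_{20} + F_{19} = 6765 + 4181 = 10946
F_{22} = F_{21} + F_{20} = 10946 + 6765 = 17711
F_{23} = F_{22} + F_{21} = 17711 + 10946 = 28657
F_{24} = F_{23} + F_{22} = 28657 + 17711 = 46368
F_{25} = F_{24} + F_{23} = 46368 + 28657 = 75025
F_{26} = F_{25} + F_{24} = 75025 + 46368 = 121393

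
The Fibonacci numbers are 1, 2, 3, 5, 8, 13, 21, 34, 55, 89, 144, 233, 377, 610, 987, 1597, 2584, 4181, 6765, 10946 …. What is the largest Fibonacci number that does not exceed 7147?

6765

6765 ≤ 7147 < 10946, so the largest Fibonacci number not exceeding 7147 is 6765.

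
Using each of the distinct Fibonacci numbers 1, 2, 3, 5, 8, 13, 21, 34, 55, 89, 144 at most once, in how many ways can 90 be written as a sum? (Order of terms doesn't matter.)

Starting from the Zeckendorf form and repeatedly splitting a term F_k into F_{k−1} + F_{k−2} (when neither is already used) reaches every representation.
90 = 89+1 = 55+34+1 = 55+21+13+1 = 55+21+8+5+1 = 55+21+8+3+2+1 — 5 representations.

5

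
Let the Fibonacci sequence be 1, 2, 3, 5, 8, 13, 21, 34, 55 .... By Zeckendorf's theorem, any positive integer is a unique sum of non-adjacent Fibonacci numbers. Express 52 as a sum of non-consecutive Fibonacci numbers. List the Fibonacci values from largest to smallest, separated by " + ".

Greedily peel off the largest Fibonacci term at each step:
subtract 34 from 52: 18 remains
subtract 13 from 18: 5 remains
subtract 5 from 5: 0 remains
So 52 = 34 + 13 + 5, with no two terms consecutive in the sequence.

34 + 13 + 5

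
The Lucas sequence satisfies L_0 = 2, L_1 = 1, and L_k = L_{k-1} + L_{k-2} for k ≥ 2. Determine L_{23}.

64079

Iterating the recurrence up to L_{17} = 3571 and L_{16} = 2207:
L_{18} = L_{17} + L_{16} = 3571 + 2207 = 5778
L_{19} = L_{18} + L_{17} = 5778 + 3571 = 9349
L_{20} = L_{19} + L_{18} = 9349 + 5778 = 15127
L_{21} = L_{20} + L_{19} = 15127 + 9349 = 24476
L_{22} = L_{21} + L_{20} = 24476 + 15127 = 39603
L_{23} = L_{22} + L_{21} = 39603 + 24476 = 64079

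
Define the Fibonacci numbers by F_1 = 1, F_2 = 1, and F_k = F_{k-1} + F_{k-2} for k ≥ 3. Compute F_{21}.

10946

Iterating the recurrence up to F_{14} = 377 and F_{13} = 233:
F_{15} = F_{14} + F_{13} = 377 + 233 = 610
F_{16} = F_{15} + F_{14} = 610 + 377 = 987
F_{17} = F_{16} + F_{15} = 987 + 610 = 1597
F_{18} = F_{17} + F_{16} = 1597 + 987 = 2584
F_{19} = F_{18} + F_{17} = 2584 + 1597 = 4181
F_{20} = F_{19} + F_{18} = 4181 + 2584 = 6765
F_{21} = F_{20} + F_{19} = 6765 + 4181 = 10946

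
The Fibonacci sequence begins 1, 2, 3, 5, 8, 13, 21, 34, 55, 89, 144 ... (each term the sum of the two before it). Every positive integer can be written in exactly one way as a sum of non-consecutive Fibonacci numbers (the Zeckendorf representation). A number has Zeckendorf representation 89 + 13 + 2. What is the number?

89 + 13 + 2 = 104.

104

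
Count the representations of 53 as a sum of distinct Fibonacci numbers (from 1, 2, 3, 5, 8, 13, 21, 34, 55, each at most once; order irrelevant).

4

Starting from the Zeckendorf form and repeatedly splitting a term F_k into F_{k−1} + F_{k−2} (when neither is already used) reaches every representation.
53 = 34+13+5+1 = 34+13+3+2+1 = 34+8+5+3+2+1 = 21+13+8+5+3+2+1 — 4 representations.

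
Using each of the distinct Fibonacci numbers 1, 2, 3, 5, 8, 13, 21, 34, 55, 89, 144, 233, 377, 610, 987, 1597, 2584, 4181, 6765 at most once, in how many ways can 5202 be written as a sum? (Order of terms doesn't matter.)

Each representation comes from the Zeckendorf form by replacing some F_k with F_{k−1} + F_{k−2} where possible.
5202 = 4181+987+34 = 4181+987+21+13 = 4181+610+377+34 = … (29 more), for 32 in all.

32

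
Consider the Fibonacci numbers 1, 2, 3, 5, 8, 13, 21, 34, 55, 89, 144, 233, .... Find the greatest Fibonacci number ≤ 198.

144

144 ≤ 198 < 233, so the largest Fibonacci number not exceeding 198 is 144.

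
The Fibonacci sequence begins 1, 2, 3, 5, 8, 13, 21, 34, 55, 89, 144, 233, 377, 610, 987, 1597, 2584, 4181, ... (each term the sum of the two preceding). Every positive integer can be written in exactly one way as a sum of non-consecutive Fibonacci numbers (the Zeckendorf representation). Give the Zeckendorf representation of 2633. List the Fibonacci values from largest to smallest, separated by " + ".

2584 + 34 + 13 + 2

Greedy algorithm:
take 2584 (≤ 2633); 2633 − 2584 = 49
take 34 (≤ 49); 49 − 34 = 15
take 13 (≤ 15); 15 − 13 = 2
take 2 (≤ 2); 2 − 2 = 0
So 2633 = 2584 + 34 + 13 + 2, with no two terms consecutive in the sequence.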